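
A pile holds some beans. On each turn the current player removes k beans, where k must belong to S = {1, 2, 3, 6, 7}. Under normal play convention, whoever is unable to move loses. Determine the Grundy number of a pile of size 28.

n :  0  1  2  3  4  5  6  7  8  9 10 11 12 13 14 15 16 17 18 19 20 21 22 23 24 25 26 27 28
G :  0  1  2  3  0  1  2  3  0  1  2  3  0  1  2  3  0  1  2  3  0  1  2  3  0  1  2  3  0

0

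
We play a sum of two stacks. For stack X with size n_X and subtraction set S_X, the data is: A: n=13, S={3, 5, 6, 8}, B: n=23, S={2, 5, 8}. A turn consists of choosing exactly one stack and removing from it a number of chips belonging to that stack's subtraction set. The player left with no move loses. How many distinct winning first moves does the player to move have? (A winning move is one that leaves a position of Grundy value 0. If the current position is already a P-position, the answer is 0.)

Stack A, S = {3, 5, 6, 8}:
n :  0  1  2  3  4  5  6  7  8  9 10 11 12 13
G :  0  0  0  1  1  1  2  2  2  3  3  0  0  0
G_A(13) = 0.
Stack B, S = {2, 5, 8}:
G(0) = 0
G(1) = mex{} = 0
G(2) = mex{0} = 1
G(3) = mex{0} = 1
G(4) = mex{1} = 0
G(5) = mex{1,0} = 2
G(6) = mex{0,0} = 1
G(7) = mex{2,1} = 0
G(8) = mex{1,1,0} = 2
G(9) = mex{0,0,0} = 1
G(10) = mex{2,2,1} = 0
G(11) = mex{1,1,1} = 0
G(12) = mex{0,0,0} = 1
G(13) = mex{0,2,2} = 1
G(14) = mex{1,1,1} = 0
G(15) = mex{1,0,0} = 2
G(16) = mex{0,0,2} = 1
G(17) = mex{2,1,1} = 0
G(18) = mex{1,1,0} = 2
G(19) = mex{0,0,0} = 1
G(20) = mex{2,2,1} = 0
G(21) = mex{1,1,1} = 0
G(22) = mex{0,0,0} = 1
G(23) = mex{0,2,2} = 1
G_B(23) = 1.
Combined Grundy value = 0 ⊕ 1 = 1.
A winning move leaves total XOR = 0, i.e. changes one component's Grundy value g to g ⊕ X where X is the current total.
Stack A: need g' = 0⊕1 = 1. Options: 13−3→G=3, 13−5→G=2, 13−6→G=2, 13−8→G=1. Hits: 1.
Stack B: need g' = 1⊕1 = 0. Options: 23−2→G=0, 23−5→G=2, 23−8→G=2. Hits: 1.

2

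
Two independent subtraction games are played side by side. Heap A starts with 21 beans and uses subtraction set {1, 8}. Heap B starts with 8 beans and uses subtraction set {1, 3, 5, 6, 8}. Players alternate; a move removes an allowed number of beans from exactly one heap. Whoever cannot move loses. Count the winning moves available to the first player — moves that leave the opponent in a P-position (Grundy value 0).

2

Heap A, S = {1, 8}:
n :  0  1  2  3  4  5  6  7  8  9 10 11 12 13 14 15 16 17 18 19 20 21
G :  0  1  0  1  0  1  0  1  2  0  1  0  1  0  1  0  1  2  0  1  0  1
G_A(21) = 1.
Heap B, S = {1, 3, 5, 6, 8}:
n : 0 1 2 3 4 5 6 7 8
G : 0 1 0 1 0 1 2 3 2
G_B(8) = 2.
Combined Grundy value = 1 ⊕ 2 = 3.
A winning move leaves total XOR = 0, i.e. changes one component's Grundy value g to g ⊕ X where X is the current total.
Heap A: need g' = 1⊕3 = 2. Options: 21−1→G=0, 21−8→G=0. Hits: 0.
Heap B: need g' = 2⊕3 = 1. Options: 8−1→G=3, 8−3→G=1, 8−5→G=1, 8−6→G=0, 8−8→G=0. Hits: 2.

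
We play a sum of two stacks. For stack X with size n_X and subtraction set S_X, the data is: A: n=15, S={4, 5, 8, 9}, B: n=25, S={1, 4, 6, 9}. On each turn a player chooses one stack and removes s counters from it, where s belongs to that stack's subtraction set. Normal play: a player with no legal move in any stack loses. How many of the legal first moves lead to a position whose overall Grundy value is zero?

0

Stack A, S = {4, 5, 8, 9}:
n :  0  1  2  3  4  5  6  7  8  9 10 11 12 13 14 15
G :  0  0  0  0  1  1  1  1  2  2  2  2  3  0  0  0
G_A(15) = 0.
Stack B, S = {1, 4, 6, 9}:
G(0) = 0
G(1) = mex{0} = 1
G(2) = mex{1} = 0
G(3) = mex{0} = 1
G(4) = mex{1,0} = 2
G(5) = mex{2,1} = 0
G(6) = mex{0,0,0} = 1
G(7) = mex{1,1,1} = 0
G(8) = mex{0,2,0} = 1
G(9) = mex{1,0,1,0} = 2
G(10) = mex{2,1,2,1} = 0
G(11) = mex{0,0,0,0} = 1
G(12) = mex{1,1,1,1} = 0
G(13) = mex{0,2,0,2} = 1
G(14) = mex{1,0,1,0} = 2
G(15) = mex{2,1,2,1} = 0
G(16) = mex{0,0,0,0} = 1
G(17) = mex{1,1,1,1} = 0
G(18) = mex{0,2,0,2} = 1
G(19) = mex{1,0,1,0} = 2
G(20) = mex{2,1,2,1} = 0
G(21) = mex{0,0,0,0} = 1
G(22) = mex{1,1,1,1} = 0
G(23) = mex{0,2,0,2} = 1
G(24) = mex{1,0,1,0} = 2
G(25) = mex{2,1,2,1} = 0
G_B(25) = 0.
Combined Grundy value = 0 ⊕ 0 = 0.
A winning move leaves total XOR = 0, i.e. changes one component's Grundy value g to g ⊕ X where X is the current total.
Stack A: target g' = 0⊕0 = 0, but every legal move changes the Grundy value (mex property), so 0 moves.
Stack B: target g' = 0⊕0 = 0, but every legal move changes the Grundy value (mex property), so 0 moves.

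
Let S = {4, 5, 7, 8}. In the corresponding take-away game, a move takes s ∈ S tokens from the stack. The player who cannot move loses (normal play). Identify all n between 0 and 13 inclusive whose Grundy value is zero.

0, 1, 2, 3, 12, 13

G(0) = 0
G(1) = mex{} = 0
G(2) = mex{} = 0
G(3) = mex{} = 0
G(4) = mex{0} = 1
G(5) = mex{0,0} = 1
G(6) = mex{0,0} = 1
G(7) = mex{0,0,0} = 1
G(8) = mex{1,0,0,0} = 2
G(9) = mex{1,1,0,0} = 2
G(10) = mex{1,1,0,0} = 2
G(11) = mex{1,1,1,0} = 2
G(12) = mex{2,1,1,1} = 0
G(13) = mex{2,2,1,1} = 0
P-positions are exactly the n with G(n) = 0.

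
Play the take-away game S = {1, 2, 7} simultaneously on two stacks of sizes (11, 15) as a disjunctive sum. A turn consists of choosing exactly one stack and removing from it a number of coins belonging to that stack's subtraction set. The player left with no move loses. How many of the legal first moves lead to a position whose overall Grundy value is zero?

3

All stacks use S = {1, 2, 7}:
G(0) = 0
G(1) = mex{0} = 1
G(2) = mex{1,0} = 2
G(3) = mex{2,1} = 0
G(4) = mex{0,2} = 1
G(5) = mex{1,0} = 2
G(6) = mex{2,1} = 0
G(7) = mex{0,2,0} = 1
G(8) = mex{1,0,1} = 2
G(9) = mex{2,1,2} = 0
G(10) = mex{0,2,0} = 1
G(11) = mex{1,0,1} = 2
G(12) = mex{2,1,2} = 0
G(13) = mex{0,2,0} = 1
G(14) = mex{1,0,1} = 2
G(15) = mex{2,1,2} = 0
Stack A: G(11) = 2.
Stack B: G(15) = 0.
Combined Grundy value = 2 ⊕ 0 = 2.
A winning move leaves total XOR = 0, i.e. changes one component's Grundy value g to g ⊕ X where X is the current total.
Stack A: need g' = 2⊕2 = 0. Options: 11−1→G=1, 11−2→G=0, 11−7→G=1. Hits: 1.
Stack B: need g' = 0⊕2 = 2. Options: 15−1→G=2, 15−2→G=1, 15−7→G=2. Hits: 2.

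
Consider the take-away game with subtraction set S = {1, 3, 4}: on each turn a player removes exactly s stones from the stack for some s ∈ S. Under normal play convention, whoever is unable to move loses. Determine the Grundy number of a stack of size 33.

3

G(0) = 0
G(1) = mex{0} = 1
G(2) = mex{1} = 0
G(3) = mex{0,0} = 1
G(4) = mex{1,1,0} = 2
G(5) = mex{2,0,1} = 3
G(6) = mex{3,1,0} = 2
G(7) = mex{2,2,1} = 0
G(8) = mex{0,3,2} = 1
G(9) = mex{1,2,3} = 0
G(10) = mex{0,0,2} = 1
G(11) = mex{1,1,0} = 2
G(12) = mex{2,0,1} = 3
G(13) = mex{3,1,0} = 2
G(14) = mex{2,2,1} = 0
G(15) = mex{0,3,2} = 1
G(16) = mex{1,2,3} = 0
G(17) = mex{0,0,2} = 1
G(18) = mex{1,1,0} = 2
G(19) = mex{2,0,1} = 3
G(20) = mex{3,1,0} = 2
G(21) = mex{2,2,1} = 0
G(22) = mex{0,3,2} = 1
G(23) = mex{1,2,3} = 0
G(24) = mex{0,0,2} = 1
G(25) = mex{1,1,0} = 2
G(26) = mex{2,0,1} = 3
G(27) = mex{3,1,0} = 2
G(28) = mex{2,2,1} = 0
G(29) = mex{0,3,2} = 1
G(30) = mex{1,2,3} = 0
G(31) = mex{0,0,2} = 1
G(32) = mex{1,1,0} = 2
G(33) = mex{2,0,1} = 3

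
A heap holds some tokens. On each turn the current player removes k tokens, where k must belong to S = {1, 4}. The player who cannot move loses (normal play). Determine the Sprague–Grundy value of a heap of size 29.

n :  0  1  2  3  4  5  6  7  8  9 10 11 12 13 14 15 16 17 18 19 20 21 22 23 24 25 26 27 28 29
G :  0  1  0  1  2  0  1  0  1  2  0  1  0  1  2  0  1  0  1  2  0  1  0  1  2  0  1  0  1  2

2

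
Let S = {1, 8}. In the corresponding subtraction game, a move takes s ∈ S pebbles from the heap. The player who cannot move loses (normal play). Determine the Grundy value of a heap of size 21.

n :  0  1  2  3  4  5  6  7  8  9 10 11 12 13 14 15 16 17 18 19 20 21
G :  0  1  0  1  0  1  0  1  2  0  1  0  1  0  1  0  1  2  0  1  0  1

1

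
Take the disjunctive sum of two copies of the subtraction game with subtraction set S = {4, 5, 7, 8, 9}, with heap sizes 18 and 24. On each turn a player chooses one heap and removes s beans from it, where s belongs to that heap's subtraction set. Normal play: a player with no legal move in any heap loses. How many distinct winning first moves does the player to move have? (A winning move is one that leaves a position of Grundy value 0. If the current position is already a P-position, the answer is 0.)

6

All heaps use S = {4, 5, 7, 8, 9}:
n :  0  1  2  3  4  5  6  7  8  9 10 11 12 13 14 15 16 17 18 19 20 21 22 23 24
G :  0  0  0  0  1  1  1  1  2  2  2  2  3  0  0  0  0  1  1  1  1  2  2  2  2
Heap A: G(18) = 1.
Heap B: G(24) = 2.
Combined Grundy value = 1 ⊕ 2 = 3.
A winning move leaves total XOR = 0, i.e. changes one component's Grundy value g to g ⊕ X where X is the current total.
Heap A: need g' = 1⊕3 = 2. Options: 18−4→G=0, 18−5→G=0, 18−7→G=2, 18−8→G=2, 18−9→G=2. Hits: 3.
Heap B: need g' = 2⊕3 = 1. Options: 24−4→G=1, 24−5→G=1, 24−7→G=1, 24−8→G=0, 24−9→G=0. Hits: 3.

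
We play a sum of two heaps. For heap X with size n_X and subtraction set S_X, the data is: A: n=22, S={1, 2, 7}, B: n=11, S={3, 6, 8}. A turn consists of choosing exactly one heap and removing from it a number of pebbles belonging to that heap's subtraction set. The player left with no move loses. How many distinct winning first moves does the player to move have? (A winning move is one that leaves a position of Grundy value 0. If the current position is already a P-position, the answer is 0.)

Heap A, S = {1, 2, 7}:
G(0) = 0
G(1) = mex{0} = 1
G(2) = mex{1,0} = 2
G(3) = mex{2,1} = 0
G(4) = mex{0,2} = 1
G(5) = mex{1,0} = 2
G(6) = mex{2,1} = 0
G(7) = mex{0,2,0} = 1
G(8) = mex{1,0,1} = 2
G(9) = mex{2,1,2} = 0
G(10) = mex{0,2,0} = 1
G(11) = mex{1,0,1} = 2
G(12) = mex{2,1,2} = 0
G(13) = mex{0,2,0} = 1
G(14) = mex{1,0,1} = 2
G(15) = mex{2,1,2} = 0
G(16) = mex{0,2,0} = 1
G(17) = mex{1,0,1} = 2
G(18) = mex{2,1,2} = 0
G(19) = mex{0,2,0} = 1
G(20) = mex{1,0,1} = 2
G(21) = mex{2,1,2} = 0
G(22) = mex{0,2,0} = 1
G_A(22) = 1.
Heap B, S = {3, 6, 8}:
G(0) = 0
G(1) = mex{} = 0
G(2) = mex{} = 0
G(3) = mex{0} = 1
G(4) = mex{0} = 1
G(5) = mex{0} = 1
G(6) = mex{1,0} = 2
G(7) = mex{1,0} = 2
G(8) = mex{1,0,0} = 2
G(9) = mex{2,1,0} = 3
G(10) = mex{2,1,0} = 3
G(11) = mex{2,1,1} = 0
G_B(11) = 0.
Combined Grundy value = 1 ⊕ 0 = 1.
A winning move leaves total XOR = 0, i.e. changes one component's Grundy value g to g ⊕ X where X is the current total.
Heap A: need g' = 1⊕1 = 0. Options: 22−1→G=0, 22−2→G=2, 22−7→G=0. Hits: 2.
Heap B: need g' = 0⊕1 = 1. Options: 11−3→G=2, 11−6→G=1, 11−8→G=1. Hits: 2.

4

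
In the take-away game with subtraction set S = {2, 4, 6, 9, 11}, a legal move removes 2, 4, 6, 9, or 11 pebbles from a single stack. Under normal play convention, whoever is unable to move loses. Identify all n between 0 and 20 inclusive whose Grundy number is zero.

n :  0  1  2  3  4  5  6  7  8  9 10 11 12 13 14 15 16 17 18 19 20
G :  0  0  1  1  2  2  3  3  0  4  1  5  2  0  3  1  0  2  1  3  2
P-positions are exactly the n with G(n) = 0.

0, 1, 8, 13, 16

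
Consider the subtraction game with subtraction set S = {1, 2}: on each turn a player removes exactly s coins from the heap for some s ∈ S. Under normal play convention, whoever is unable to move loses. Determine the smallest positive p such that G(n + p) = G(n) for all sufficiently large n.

n :  0  1  2  3  4  5  6  7  8  9 10 11 12 13 14
G :  0  1  2  0  1  2  0  1  2  0  1  2  0  1  2
G(n+3) = G(n) holds for n = 0,…,1 (a full window of length max(S) = 2), so the sequence is purely periodic with period 3.

3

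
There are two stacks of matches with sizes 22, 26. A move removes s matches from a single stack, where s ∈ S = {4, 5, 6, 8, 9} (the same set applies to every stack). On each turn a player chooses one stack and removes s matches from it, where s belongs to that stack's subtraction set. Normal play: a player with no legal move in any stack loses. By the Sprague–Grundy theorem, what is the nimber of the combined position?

2

All stacks use S = {4, 5, 6, 8, 9}:
n :  0  1  2  3  4  5  6  7  8  9 10 11 12 13 14 15 16 17 18 19 20 21 22 23 24 25 26
G :  0  0  0  0  1  1  1  1  2  2  2  2  3  0  0  0  0  1  1  1  1  2  2  2  2  3  0
Stack A: G(22) = 2.
Stack B: G(26) = 0.
Combined Grundy value = 2 ⊕ 0 = 2.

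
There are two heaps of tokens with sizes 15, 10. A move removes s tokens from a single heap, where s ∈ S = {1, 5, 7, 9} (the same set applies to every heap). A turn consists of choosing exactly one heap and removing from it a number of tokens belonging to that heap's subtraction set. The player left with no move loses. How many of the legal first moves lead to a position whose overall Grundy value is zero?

8

All heaps use S = {1, 5, 7, 9}:
n :  0  1  2  3  4  5  6  7  8  9 10 11 12 13 14 15
G :  0  1  0  1  0  1  0  1  0  1  0  1  0  1  0  1
Heap A: G(15) = 1.
Heap B: G(10) = 0.
Combined Grundy value = 1 ⊕ 0 = 1.
A winning move leaves total XOR = 0, i.e. changes one component's Grundy value g to g ⊕ X where X is the current total.
Heap A: need g' = 1⊕1 = 0. Options: 15−1→G=0, 15−5→G=0, 15−7→G=0, 15−9→G=0. Hits: 4.
Heap B: need g' = 0⊕1 = 1. Options: 10−1→G=1, 10−5→G=1, 10−7→G=1, 10−9→G=1. Hits: 4.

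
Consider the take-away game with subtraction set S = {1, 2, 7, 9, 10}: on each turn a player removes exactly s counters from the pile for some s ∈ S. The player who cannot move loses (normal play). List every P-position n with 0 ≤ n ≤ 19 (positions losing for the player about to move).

0, 3, 6, 11, 14, 17

G(0) = 0
G(1) = mex{0} = 1
G(2) = mex{1,0} = 2
G(3) = mex{2,1} = 0
G(4) = mex{0,2} = 1
G(5) = mex{1,0} = 2
G(6) = mex{2,1} = 0
G(7) = mex{0,2,0} = 1
G(8) = mex{1,0,1} = 2
G(9) = mex{2,1,2,0} = 3
G(10) = mex{3,2,0,1,0} = 4
G(11) = mex{4,3,1,2,1} = 0
G(12) = mex{0,4,2,0,2} = 1
G(13) = mex{1,0,0,1,0} = 2
G(14) = mex{2,1,1,2,1} = 0
G(15) = mex{0,2,2,0,2} = 1
G(16) = mex{1,0,3,1,0} = 2
G(17) = mex{2,1,4,2,1} = 0
G(18) = mex{0,2,0,3,2} = 1
G(19) = mex{1,0,1,4,3} = 2
P-positions are exactly the n with G(n) = 0.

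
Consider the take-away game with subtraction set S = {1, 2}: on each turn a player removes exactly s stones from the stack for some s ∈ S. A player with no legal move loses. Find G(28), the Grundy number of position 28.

1

n :  0  1  2  3  4  5  6  7  8  9 10 11 12 13 14 15 16 17 18 19 20 21 22 23 24 25 26 27 28
G :  0  1  2  0  1  2  0  1  2  0  1  2  0  1  2  0  1  2  0  1  2  0  1  2  0  1  2  0  1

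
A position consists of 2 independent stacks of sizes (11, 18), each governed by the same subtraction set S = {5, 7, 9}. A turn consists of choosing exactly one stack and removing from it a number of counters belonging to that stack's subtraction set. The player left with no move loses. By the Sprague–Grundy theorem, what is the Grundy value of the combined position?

2

All stacks use S = {5, 7, 9}:
n :  0  1  2  3  4  5  6  7  8  9 10 11 12 13 14 15 16 17 18
G :  0  0  0  0  0  1  1  1  1  1  2  2  2  2  0  0  0  0  0
Stack A: G(11) = 2.
Stack B: G(18) = 0.
Combined Grundy value = 2 ⊕ 0 = 2.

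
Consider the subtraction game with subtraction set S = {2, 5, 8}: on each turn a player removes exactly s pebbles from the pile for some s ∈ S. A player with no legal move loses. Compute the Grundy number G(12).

n :  0  1  2  3  4  5  6  7  8  9 10 11 12
G :  0  0  1  1  0  2  1  0  2  1  0  0  1

1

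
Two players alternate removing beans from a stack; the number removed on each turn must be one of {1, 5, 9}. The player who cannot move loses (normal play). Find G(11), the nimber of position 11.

G(0) = 0
G(1) = mex{0} = 1
G(2) = mex{1} = 0
G(3) = mex{0} = 1
G(4) = mex{1} = 0
G(5) = mex{0,0} = 1
G(6) = mex{1,1} = 0
G(7) = mex{0,0} = 1
G(8) = mex{1,1} = 0
G(9) = mex{0,0,0} = 1
G(10) = mex{1,1,1} = 0
G(11) = mex{0,0,0} = 1

1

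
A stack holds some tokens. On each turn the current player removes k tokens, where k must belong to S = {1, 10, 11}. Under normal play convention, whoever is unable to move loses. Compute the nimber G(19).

G(0) = 0
G(1) = mex{0} = 1
G(2) = mex{1} = 0
G(3) = mex{0} = 1
G(4) = mex{1} = 0
G(5) = mex{0} = 1
G(6) = mex{1} = 0
G(7) = mex{0} = 1
G(8) = mex{1} = 0
G(9) = mex{0} = 1
G(10) = mex{1,0} = 2
G(11) = mex{2,1,0} = 3
G(12) = mex{3,0,1} = 2
G(13) = mex{2,1,0} = 3
G(14) = mex{3,0,1} = 2
G(15) = mex{2,1,0} = 3
G(16) = mex{3,0,1} = 2
G(17) = mex{2,1,0} = 3
G(18) = mex{3,0,1} = 2
G(19) = mex{2,1,0} = 3

3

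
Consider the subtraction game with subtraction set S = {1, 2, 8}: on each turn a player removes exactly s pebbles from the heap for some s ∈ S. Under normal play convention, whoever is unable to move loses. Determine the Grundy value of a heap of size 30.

0

n :  0  1  2  3  4  5  6  7  8  9 10 11 12 13 14 15 16 17 18 19 20 21 22 23 24 25 26 27 28 29 30
G :  0  1  2  0  1  2  0  1  2  0  1  2  0  1  2  0  1  2  0  1  2  0  1  2  0  1  2  0  1  2  0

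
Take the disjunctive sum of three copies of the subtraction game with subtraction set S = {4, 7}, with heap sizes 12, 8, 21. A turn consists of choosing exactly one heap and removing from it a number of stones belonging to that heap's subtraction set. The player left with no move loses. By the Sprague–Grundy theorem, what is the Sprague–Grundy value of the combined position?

0

All heaps use S = {4, 7}:
G(0) = 0
G(1) = mex{} = 0
G(2) = mex{} = 0
G(3) = mex{} = 0
G(4) = mex{0} = 1
G(5) = mex{0} = 1
G(6) = mex{0} = 1
G(7) = mex{0,0} = 1
G(8) = mex{1,0} = 2
G(9) = mex{1,0} = 2
G(10) = mex{1,0} = 2
G(11) = mex{1,1} = 0
G(12) = mex{2,1} = 0
G(13) = mex{2,1} = 0
G(14) = mex{2,1} = 0
G(15) = mex{0,2} = 1
G(16) = mex{0,2} = 1
G(17) = mex{0,2} = 1
G(18) = mex{0,0} = 1
G(19) = mex{1,0} = 2
G(20) = mex{1,0} = 2
G(21) = mex{1,0} = 2
Heap A: G(12) = 0.
Heap B: G(8) = 2.
Heap C: G(21) = 2.
Combined Grundy value = 0 ⊕ 2 ⊕ 2 = 0.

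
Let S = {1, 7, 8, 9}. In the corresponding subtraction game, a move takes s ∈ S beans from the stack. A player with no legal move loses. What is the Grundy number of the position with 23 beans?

1

G(0) = 0
G(1) = mex{0} = 1
G(2) = mex{1} = 0
G(3) = mex{0} = 1
G(4) = mex{1} = 0
G(5) = mex{0} = 1
G(6) = mex{1} = 0
G(7) = mex{0,0} = 1
G(8) = mex{1,1,0} = 2
G(9) = mex{2,0,1,0} = 3
G(10) = mex{3,1,0,1} = 2
G(11) = mex{2,0,1,0} = 3
G(12) = mex{3,1,0,1} = 2
G(13) = mex{2,0,1,0} = 3
G(14) = mex{3,1,0,1} = 2
G(15) = mex{2,2,1,0} = 3
G(16) = mex{3,3,2,1} = 0
G(17) = mex{0,2,3,2} = 1
G(18) = mex{1,3,2,3} = 0
G(19) = mex{0,2,3,2} = 1
G(20) = mex{1,3,2,3} = 0
G(21) = mex{0,2,3,2} = 1
G(22) = mex{1,3,2,3} = 0
G(23) = mex{0,0,3,2} = 1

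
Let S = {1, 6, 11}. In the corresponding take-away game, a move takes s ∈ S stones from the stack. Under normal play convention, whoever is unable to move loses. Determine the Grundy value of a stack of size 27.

G(0) = 0
G(1) = mex{0} = 1
G(2) = mex{1} = 0
G(3) = mex{0} = 1
G(4) = mex{1} = 0
G(5) = mex{0} = 1
G(6) = mex{1,0} = 2
G(7) = mex{2,1} = 0
G(8) = mex{0,0} = 1
G(9) = mex{1,1} = 0
G(10) = mex{0,0} = 1
G(11) = mex{1,1,0} = 2
G(12) = mex{2,2,1} = 0
G(13) = mex{0,0,0} = 1
G(14) = mex{1,1,1} = 0
G(15) = mex{0,0,0} = 1
G(16) = mex{1,1,1} = 0
G(17) = mex{0,2,2} = 1
G(18) = mex{1,0,0} = 2
G(19) = mex{2,1,1} = 0
G(20) = mex{0,0,0} = 1
G(21) = mex{1,1,1} = 0
G(22) = mex{0,0,2} = 1
G(23) = mex{1,1,0} = 2
G(24) = mex{2,2,1} = 0
G(25) = mex{0,0,0} = 1
G(26) = mex{1,1,1} = 0
G(27) = mex{0,0,0} = 1

1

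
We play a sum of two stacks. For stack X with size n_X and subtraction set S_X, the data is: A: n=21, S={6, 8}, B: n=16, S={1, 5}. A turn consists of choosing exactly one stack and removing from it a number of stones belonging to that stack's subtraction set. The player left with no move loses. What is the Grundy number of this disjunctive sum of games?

Stack A, S = {6, 8}:
n :  0  1  2  3  4  5  6  7  8  9 10 11 12 13 14 15 16 17 18 19 20 21
G :  0  0  0  0  0  0  1  1  1  1  1  1  2  2  0  0  0  0  0  0  1  1
G_A(21) = 1.
Stack B, S = {1, 5}:
n :  0  1  2  3  4  5  6  7  8  9 10 11 12 13 14 15 16
G :  0  1  0  1  0  1  0  1  0  1  0  1  0  1  0  1  0
G_B(16) = 0.
Combined Grundy value = 1 ⊕ 0 = 1.

1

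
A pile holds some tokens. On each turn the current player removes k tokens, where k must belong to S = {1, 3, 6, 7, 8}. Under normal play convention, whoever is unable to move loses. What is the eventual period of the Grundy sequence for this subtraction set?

13

n :  0  1  2  3  4  5  6  7  8  9 10 11 12 13 14 15 16 17 18 19 20 21 22 23 24 25 26 27
G :  0  1  0  1  0  1  2  3  2  3  2  3  4  0  1  0  1  0  1  2  3  2  3  2  3  4  0  1
G(n+13) = G(n) holds for n = 0,…,7 (a full window of length max(S) = 8), so the sequence is purely periodic with period 13.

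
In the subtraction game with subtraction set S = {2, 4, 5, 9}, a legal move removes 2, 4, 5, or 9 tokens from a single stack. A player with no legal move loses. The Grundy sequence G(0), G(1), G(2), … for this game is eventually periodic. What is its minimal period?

G(0) = 0
G(1) = mex{} = 0
G(2) = mex{0} = 1
G(3) = mex{0} = 1
G(4) = mex{1,0} = 2
G(5) = mex{1,0,0} = 2
G(6) = mex{2,1,0} = 3
G(7) = mex{2,1,1} = 0
G(8) = mex{3,2,1} = 0
G(9) = mex{0,2,2,0} = 1
G(10) = mex{0,3,2,0} = 1
G(11) = mex{1,0,3,1} = 2
G(12) = mex{1,0,0,1} = 2
G(13) = mex{2,1,0,2} = 3
G(14) = mex{2,1,1,2} = 0
G(15) = mex{3,2,1,3} = 0
G(16) = mex{0,2,2,0} = 1
G(17) = mex{0,3,2,0} = 1
G(n+7) = G(n) holds for n = 0,…,8 (a full window of length max(S) = 9), so the sequence is purely periodic with period 7.

7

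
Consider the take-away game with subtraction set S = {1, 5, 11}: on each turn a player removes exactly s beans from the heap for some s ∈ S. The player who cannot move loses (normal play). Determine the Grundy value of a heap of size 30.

0

n :  0  1  2  3  4  5  6  7  8  9 10 11 12 13 14 15 16 17 18 19 20 21 22 23 24 25 26 27 28 29 30
G :  0  1  0  1  0  1  0  1  0  1  0  1  0  1  0  1  0  1  0  1  0  1  0  1  0  1  0  1  0  1  0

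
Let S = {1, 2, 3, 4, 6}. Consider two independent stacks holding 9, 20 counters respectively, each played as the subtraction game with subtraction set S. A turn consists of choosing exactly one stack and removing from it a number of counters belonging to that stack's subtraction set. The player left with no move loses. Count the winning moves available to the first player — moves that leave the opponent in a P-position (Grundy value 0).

3

All stacks use S = {1, 2, 3, 4, 6}:
n :  0  1  2  3  4  5  6  7  8  9 10 11 12 13 14 15 16 17 18 19 20
G :  0  1  2  3  4  0  1  2  3  4  0  1  2  3  4  0  1  2  3  4  0
Stack A: G(9) = 4.
Stack B: G(20) = 0.
Combined Grundy value = 4 ⊕ 0 = 4.
A winning move leaves total XOR = 0, i.e. changes one component's Grundy value g to g ⊕ X where X is the current total.
Stack A: need g' = 4⊕4 = 0. Options: 9−1→G=3, 9−2→G=2, 9−3→G=1, 9−4→G=0, 9−6→G=3. Hits: 1.
Stack B: need g' = 0⊕4 = 4. Options: 20−1→G=4, 20−2→G=3, 20−3→G=2, 20−4→G=1, 20−6→G=4. Hits: 2.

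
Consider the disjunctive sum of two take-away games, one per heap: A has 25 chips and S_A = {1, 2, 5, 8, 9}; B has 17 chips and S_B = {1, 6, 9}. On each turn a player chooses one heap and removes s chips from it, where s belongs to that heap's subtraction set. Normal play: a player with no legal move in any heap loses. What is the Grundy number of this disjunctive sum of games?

2

Heap A, S = {1, 2, 5, 8, 9}:
G(0) = 0
G(1) = mex{0} = 1
G(2) = mex{1,0} = 2
G(3) = mex{2,1} = 0
G(4) = mex{0,2} = 1
G(5) = mex{1,0,0} = 2
G(6) = mex{2,1,1} = 0
G(7) = mex{0,2,2} = 1
G(8) = mex{1,0,0,0} = 2
G(9) = mex{2,1,1,1,0} = 3
G(10) = mex{3,2,2,2,1} = 0
G(11) = mex{0,3,0,0,2} = 1
G(12) = mex{1,0,1,1,0} = 2
G(13) = mex{2,1,2,2,1} = 0
G(14) = mex{0,2,3,0,2} = 1
G(15) = mex{1,0,0,1,0} = 2
G(16) = mex{2,1,1,2,1} = 0
G(17) = mex{0,2,2,3,2} = 1
G(18) = mex{1,0,0,0,3} = 2
G(19) = mex{2,1,1,1,0} = 3
G(20) = mex{3,2,2,2,1} = 0
G(21) = mex{0,3,0,0,2} = 1
G(22) = mex{1,0,1,1,0} = 2
G(23) = mex{2,1,2,2,1} = 0
G(24) = mex{0,2,3,0,2} = 1
G(25) = mex{1,0,0,1,0} = 2
G_A(25) = 2.
Heap B, S = {1, 6, 9}:
G(0) = 0
G(1) = mex{0} = 1
G(2) = mex{1} = 0
G(3) = mex{0} = 1
G(4) = mex{1} = 0
G(5) = mex{0} = 1
G(6) = mex{1,0} = 2
G(7) = mex{2,1} = 0
G(8) = mex{0,0} = 1
G(9) = mex{1,1,0} = 2
G(10) = mex{2,0,1} = 3
G(11) = mex{3,1,0} = 2
G(12) = mex{2,2,1} = 0
G(13) = mex{0,0,0} = 1
G(14) = mex{1,1,1} = 0
G(15) = mex{0,2,2} = 1
G(16) = mex{1,3,0} = 2
G(17) = mex{2,2,1} = 0
G_B(17) = 0.
Combined Grundy value = 2 ⊕ 0 = 2.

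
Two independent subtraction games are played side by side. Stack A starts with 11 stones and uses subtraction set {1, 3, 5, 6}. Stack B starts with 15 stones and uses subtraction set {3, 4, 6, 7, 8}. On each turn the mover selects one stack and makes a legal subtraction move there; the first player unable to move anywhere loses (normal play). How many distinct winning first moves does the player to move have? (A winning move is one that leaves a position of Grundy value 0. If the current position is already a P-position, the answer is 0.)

3

Stack A, S = {1, 3, 5, 6}:
n :  0  1  2  3  4  5  6  7  8  9 10 11
G :  0  1  0  1  0  1  2  3  2  3  2  0
G_A(11) = 0.
Stack B, S = {3, 4, 6, 7, 8}:
G(0) = 0
G(1) = mex{} = 0
G(2) = mex{} = 0
G(3) = mex{0} = 1
G(4) = mex{0,0} = 1
G(5) = mex{0,0} = 1
G(6) = mex{1,0,0} = 2
G(7) = mex{1,1,0,0} = 2
G(8) = mex{1,1,0,0,0} = 2
G(9) = mex{2,1,1,0,0} = 3
G(10) = mex{2,2,1,1,0} = 3
G(11) = mex{2,2,1,1,1} = 0
G(12) = mex{3,2,2,1,1} = 0
G(13) = mex{3,3,2,2,1} = 0
G(14) = mex{0,3,2,2,2} = 1
G(15) = mex{0,0,3,2,2} = 1
G_B(15) = 1.
Combined Grundy value = 0 ⊕ 1 = 1.
A winning move leaves total XOR = 0, i.e. changes one component's Grundy value g to g ⊕ X where X is the current total.
Stack A: need g' = 0⊕1 = 1. Options: 11−1→G=2, 11−3→G=2, 11−5→G=2, 11−6→G=1. Hits: 1.
Stack B: need g' = 1⊕1 = 0. Options: 15−3→G=0, 15−4→G=0, 15−6→G=3, 15−7→G=2, 15−8→G=2. Hits: 2.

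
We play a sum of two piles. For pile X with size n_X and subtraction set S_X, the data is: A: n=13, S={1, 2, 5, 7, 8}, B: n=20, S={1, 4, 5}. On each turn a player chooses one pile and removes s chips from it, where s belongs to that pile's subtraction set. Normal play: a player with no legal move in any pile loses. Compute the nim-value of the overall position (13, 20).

3

Pile A, S = {1, 2, 5, 7, 8}:
n :  0  1  2  3  4  5  6  7  8  9 10 11 12 13
G :  0  1  2  0  1  2  0  1  2  0  1  2  0  1
G_A(13) = 1.
Pile B, S = {1, 4, 5}:
n :  0  1  2  3  4  5  6  7  8  9 10 11 12 13 14 15 16 17 18 19 20
G :  0  1  0  1  2  3  2  3  0  1  0  1  2  3  2  3  0  1  0  1  2
G_B(20) = 2.
Combined Grundy value = 1 ⊕ 2 = 3.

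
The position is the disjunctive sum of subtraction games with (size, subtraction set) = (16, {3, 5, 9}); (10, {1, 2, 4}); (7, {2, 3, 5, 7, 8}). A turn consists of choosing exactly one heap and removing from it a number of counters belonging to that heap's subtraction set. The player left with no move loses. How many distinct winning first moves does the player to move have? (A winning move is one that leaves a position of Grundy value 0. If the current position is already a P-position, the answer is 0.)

3

Heap A, S = {3, 5, 9}:
G(0) = 0
G(1) = mex{} = 0
G(2) = mex{} = 0
G(3) = mex{0} = 1
G(4) = mex{0} = 1
G(5) = mex{0,0} = 1
G(6) = mex{1,0} = 2
G(7) = mex{1,0} = 2
G(8) = mex{1,1} = 0
G(9) = mex{2,1,0} = 3
G(10) = mex{2,1,0} = 3
G(11) = mex{0,2,0} = 1
G(12) = mex{3,2,1} = 0
G(13) = mex{3,0,1} = 2
G(14) = mex{1,3,1} = 0
G(15) = mex{0,3,2} = 1
G(16) = mex{2,1,2} = 0
G_A(16) = 0.
Heap B, S = {1, 2, 4}:
G(0) = 0
G(1) = mex{0} = 1
G(2) = mex{1,0} = 2
G(3) = mex{2,1} = 0
G(4) = mex{0,2,0} = 1
G(5) = mex{1,0,1} = 2
G(6) = mex{2,1,2} = 0
G(7) = mex{0,2,0} = 1
G(8) = mex{1,0,1} = 2
G(9) = mex{2,1,2} = 0
G(10) = mex{0,2,0} = 1
G_B(10) = 1.
Heap C, S = {2, 3, 5, 7, 8}:
G(0) = 0
G(1) = mex{} = 0
G(2) = mex{0} = 1
G(3) = mex{0,0} = 1
G(4) = mex{1,0} = 2
G(5) = mex{1,1,0} = 2
G(6) = mex{2,1,0} = 3
G(7) = mex{2,2,1,0} = 3
G_C(7) = 3.
Combined Grundy value = 0 ⊕ 1 ⊕ 3 = 2.
A winning move leaves total XOR = 0, i.e. changes one component's Grundy value g to g ⊕ X where X is the current total.
Heap A: need g' = 0⊕2 = 2. Options: 16−3→G=2, 16−5→G=1, 16−9→G=2. Hits: 2.
Heap B: need g' = 1⊕2 = 3. Options: 10−1→G=0, 10−2→G=2, 10−4→G=0. Hits: 0.
Heap C: need g' = 3⊕2 = 1. Options: 7−2→G=2, 7−3→G=2, 7−5→G=1, 7−7→G=0. Hits: 1.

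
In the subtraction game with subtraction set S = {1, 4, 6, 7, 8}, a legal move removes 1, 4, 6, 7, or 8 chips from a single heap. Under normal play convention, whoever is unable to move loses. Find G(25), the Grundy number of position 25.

4

G(0) = 0
G(1) = mex{0} = 1
G(2) = mex{1} = 0
G(3) = mex{0} = 1
G(4) = mex{1,0} = 2
G(5) = mex{2,1} = 0
G(6) = mex{0,0,0} = 1
G(7) = mex{1,1,1,0} = 2
G(8) = mex{2,2,0,1,0} = 3
G(9) = mex{3,0,1,0,1} = 2
G(10) = mex{2,1,2,1,0} = 3
G(11) = mex{3,2,0,2,1} = 4
G(12) = mex{4,3,1,0,2} = 5
G(13) = mex{5,2,2,1,0} = 3
G(14) = mex{3,3,3,2,1} = 0
G(15) = mex{0,4,2,3,2} = 1
G(16) = mex{1,5,3,2,3} = 0
G(17) = mex{0,3,4,3,2} = 1
G(18) = mex{1,0,5,4,3} = 2
G(19) = mex{2,1,3,5,4} = 0
G(20) = mex{0,0,0,3,5} = 1
G(21) = mex{1,1,1,0,3} = 2
G(22) = mex{2,2,0,1,0} = 3
G(23) = mex{3,0,1,0,1} = 2
G(24) = mex{2,1,2,1,0} = 3
G(25) = mex{3,2,0,2,1} = 4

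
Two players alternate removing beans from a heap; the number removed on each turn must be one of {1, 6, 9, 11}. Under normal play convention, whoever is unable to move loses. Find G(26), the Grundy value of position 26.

2

n :  0  1  2  3  4  5  6  7  8  9 10 11 12 13 14 15 16 17 18 19 20 21 22 23 24 25 26
G :  0  1  0  1  0  1  2  0  1  2  3  2  0  1  0  1  2  0  1  0  1  2  0  1  0  1  2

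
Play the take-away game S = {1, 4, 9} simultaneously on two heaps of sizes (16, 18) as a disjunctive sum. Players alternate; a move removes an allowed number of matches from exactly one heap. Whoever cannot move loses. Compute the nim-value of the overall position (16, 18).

All heaps use S = {1, 4, 9}:
n :  0  1  2  3  4  5  6  7  8  9 10 11 12 13 14 15 16 17 18
G :  0  1  0  1  2  0  1  0  1  2  0  1  0  1  2  0  1  0  1
Heap A: G(16) = 1.
Heap B: G(18) = 1.
Combined Grundy value = 1 ⊕ 1 = 0.

0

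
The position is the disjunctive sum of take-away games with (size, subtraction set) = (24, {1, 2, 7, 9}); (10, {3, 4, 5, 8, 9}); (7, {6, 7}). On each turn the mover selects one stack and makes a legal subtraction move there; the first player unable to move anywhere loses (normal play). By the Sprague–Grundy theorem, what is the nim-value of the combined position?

Stack A, S = {1, 2, 7, 9}:
n :  0  1  2  3  4  5  6  7  8  9 10 11 12 13 14 15 16 17 18 19 20 21 22 23 24
G :  0  1  2  0  1  2  0  1  2  3  4  0  1  2  0  1  2  0  1  2  3  4  0  1  2
G_A(24) = 2.
Stack B, S = {3, 4, 5, 8, 9}:
G(0) = 0
G(1) = mex{} = 0
G(2) = mex{} = 0
G(3) = mex{0} = 1
G(4) = mex{0,0} = 1
G(5) = mex{0,0,0} = 1
G(6) = mex{1,0,0} = 2
G(7) = mex{1,1,0} = 2
G(8) = mex{1,1,1,0} = 2
G(9) = mex{2,1,1,0,0} = 3
G(10) = mex{2,2,1,0,0} = 3
G_B(10) = 3.
Stack C, S = {6, 7}:
G(0) = 0
G(1) = mex{} = 0
G(2) = mex{} = 0
G(3) = mex{} = 0
G(4) = mex{} = 0
G(5) = mex{} = 0
G(6) = mex{0} = 1
G(7) = mex{0,0} = 1
G_C(7) = 1.
Combined Grundy value = 2 ⊕ 3 ⊕ 1 = 0.

0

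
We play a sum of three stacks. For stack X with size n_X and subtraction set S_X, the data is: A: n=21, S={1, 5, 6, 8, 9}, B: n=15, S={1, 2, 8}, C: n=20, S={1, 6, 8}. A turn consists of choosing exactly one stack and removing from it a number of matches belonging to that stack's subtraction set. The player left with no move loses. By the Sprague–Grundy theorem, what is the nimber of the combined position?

Stack A, S = {1, 5, 6, 8, 9}:
n :  0  1  2  3  4  5  6  7  8  9 10 11 12 13 14 15 16 17 18 19 20 21
G :  0  1  0  1  0  1  2  3  2  3  2  3  4  5  0  1  0  1  0  1  2  3
G_A(21) = 3.
Stack B, S = {1, 2, 8}:
G(0) = 0
G(1) = mex{0} = 1
G(2) = mex{1,0} = 2
G(3) = mex{2,1} = 0
G(4) = mex{0,2} = 1
G(5) = mex{1,0} = 2
G(6) = mex{2,1} = 0
G(7) = mex{0,2} = 1
G(8) = mex{1,0,0} = 2
G(9) = mex{2,1,1} = 0
G(10) = mex{0,2,2} = 1
G(11) = mex{1,0,0} = 2
G(12) = mex{2,1,1} = 0
G(13) = mex{0,2,2} = 1
G(14) = mex{1,0,0} = 2
G(15) = mex{2,1,1} = 0
G_B(15) = 0.
Stack C, S = {1, 6, 8}:
G(0) = 0
G(1) = mex{0} = 1
G(2) = mex{1} = 0
G(3) = mex{0} = 1
G(4) = mex{1} = 0
G(5) = mex{0} = 1
G(6) = mex{1,0} = 2
G(7) = mex{2,1} = 0
G(8) = mex{0,0,0} = 1
G(9) = mex{1,1,1} = 0
G(10) = mex{0,0,0} = 1
G(11) = mex{1,1,1} = 0
G(12) = mex{0,2,0} = 1
G(13) = mex{1,0,1} = 2
G(14) = mex{2,1,2} = 0
G(15) = mex{0,0,0} = 1
G(16) = mex{1,1,1} = 0
G(17) = mex{0,0,0} = 1
G(18) = mex{1,1,1} = 0
G(19) = mex{0,2,0} = 1
G(20) = mex{1,0,1} = 2
G_C(20) = 2.
Combined Grundy value = 3 ⊕ 0 ⊕ 2 = 1.

1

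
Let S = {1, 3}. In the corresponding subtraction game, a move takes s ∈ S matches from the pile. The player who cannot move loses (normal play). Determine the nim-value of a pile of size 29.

n :  0  1  2  3  4  5  6  7  8  9 10 11 12 13 14 15 16 17 18 19 20 21 22 23 24 25 26 27 28 29
G :  0  1  0  1  0  1  0  1  0  1  0  1  0  1  0  1  0  1  0  1  0  1  0  1  0  1  0  1  0  1

1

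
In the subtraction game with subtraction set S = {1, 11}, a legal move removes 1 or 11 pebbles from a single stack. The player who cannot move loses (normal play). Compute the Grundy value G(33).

n :  0  1  2  3  4  5  6  7  8  9 10 11 12 13 14 15 16 17 18 19 20 21 22 23 24 25 26 27 28 29 30 31 32 33
G :  0  1  0  1  0  1  0  1  0  1  0  1  0  1  0  1  0  1  0  1  0  1  0  1  0  1  0  1  0  1  0  1  0  1

1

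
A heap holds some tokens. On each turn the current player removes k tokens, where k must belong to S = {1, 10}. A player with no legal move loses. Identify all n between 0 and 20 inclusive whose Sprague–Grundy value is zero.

n :  0  1  2  3  4  5  6  7  8  9 10 11 12 13 14 15 16 17 18 19 20
G :  0  1  0  1  0  1  0  1  0  1  2  0  1  0  1  0  1  0  1  0  1
P-positions are exactly the n with G(n) = 0.

0, 2, 4, 6, 8, 11, 13, 15, 17, 19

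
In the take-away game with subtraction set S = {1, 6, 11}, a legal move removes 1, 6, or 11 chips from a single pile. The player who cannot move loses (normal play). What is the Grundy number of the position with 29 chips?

1

n :  0  1  2  3  4  5  6  7  8  9 10 11 12 13 14 15 16 17 18 19 20 21 22 23 24 25 26 27 28 29
G :  0  1  0  1  0  1  2  0  1  0  1  2  0  1  0  1  0  1  2  0  1  0  1  2  0  1  0  1  0  1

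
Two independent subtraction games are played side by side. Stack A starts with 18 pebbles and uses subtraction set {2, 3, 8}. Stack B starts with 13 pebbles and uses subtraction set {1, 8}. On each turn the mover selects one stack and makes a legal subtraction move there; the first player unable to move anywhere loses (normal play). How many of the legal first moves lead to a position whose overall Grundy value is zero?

5

Stack A, S = {2, 3, 8}:
n :  0  1  2  3  4  5  6  7  8  9 10 11 12 13 14 15 16 17 18
G :  0  0  1  1  2  0  0  1  1  2  0  0  1  1  2  0  0  1  1
G_A(18) = 1.
Stack B, S = {1, 8}:
G(0) = 0
G(1) = mex{0} = 1
G(2) = mex{1} = 0
G(3) = mex{0} = 1
G(4) = mex{1} = 0
G(5) = mex{0} = 1
G(6) = mex{1} = 0
G(7) = mex{0} = 1
G(8) = mex{1,0} = 2
G(9) = mex{2,1} = 0
G(10) = mex{0,0} = 1
G(11) = mex{1,1} = 0
G(12) = mex{0,0} = 1
G(13) = mex{1,1} = 0
G_B(13) = 0.
Combined Grundy value = 1 ⊕ 0 = 1.
A winning move leaves total XOR = 0, i.e. changes one component's Grundy value g to g ⊕ X where X is the current total.
Stack A: need g' = 1⊕1 = 0. Options: 18−2→G=0, 18−3→G=0, 18−8→G=0. Hits: 3.
Stack B: need g' = 0⊕1 = 1. Options: 13−1→G=1, 13−8→G=1. Hits: 2.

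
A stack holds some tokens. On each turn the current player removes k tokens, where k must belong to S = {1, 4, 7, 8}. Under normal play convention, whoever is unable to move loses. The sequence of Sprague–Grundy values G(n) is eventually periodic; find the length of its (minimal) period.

G(0) = 0
G(1) = mex{0} = 1
G(2) = mex{1} = 0
G(3) = mex{0} = 1
G(4) = mex{1,0} = 2
G(5) = mex{2,1} = 0
G(6) = mex{0,0} = 1
G(7) = mex{1,1,0} = 2
G(8) = mex{2,2,1,0} = 3
G(9) = mex{3,0,0,1} = 2
G(10) = mex{2,1,1,0} = 3
G(11) = mex{3,2,2,1} = 0
G(12) = mex{0,3,0,2} = 1
G(13) = mex{1,2,1,0} = 3
G(14) = mex{3,3,2,1} = 0
G(15) = mex{0,0,3,2} = 1
G(16) = mex{1,1,2,3} = 0
G(17) = mex{0,3,3,2} = 1
G(18) = mex{1,0,0,3} = 2
G(19) = mex{2,1,1,0} = 3
G(20) = mex{3,0,3,1} = 2
G(21) = mex{2,1,0,3} = 4
G(22) = mex{4,2,1,0} = 3
G(23) = mex{3,3,0,1} = 2
G(24) = mex{2,2,1,0} = 3
G(25) = mex{3,4,2,1} = 0
G(26) = mex{0,3,3,2} = 1
G(27) = mex{1,2,2,3} = 0
G(28) = mex{0,3,4,2} = 1
G(29) = mex{1,0,3,4} = 2
G(30) = mex{2,1,2,3} = 0
G(31) = mex{0,0,3,2} = 1
G(32) = mex{1,1,0,3} = 2
G(33) = mex{2,2,1,0} = 3
G(34) = mex{3,0,0,1} = 2
G(35) = mex{2,1,1,0} = 3
G(36) = mex{3,2,2,1} = 0
G(37) = mex{0,3,0,2} = 1
G(38) = mex{1,2,1,0} = 3
G(39) = mex{3,3,2,1} = 0
G(40) = mex{0,0,3,2} = 1
G(41) = mex{1,1,2,3} = 0
G(42) = mex{0,3,3,2} = 1
G(43) = mex{1,0,0,3} = 2
G(44) = mex{2,1,1,0} = 3
G(45) = mex{3,0,3,1} = 2
G(46) = mex{2,1,0,3} = 4
G(47) = mex{4,2,1,0} = 3
G(48) = mex{3,3,0,1} = 2
G(49) = mex{2,2,1,0} = 3
G(50) = mex{3,4,2,1} = 0
G(51) = mex{0,3,3,2} = 1
G(n+25) = G(n) holds for n = 0,…,7 (a full window of length max(S) = 8), so the sequence is purely periodic with period 25.

25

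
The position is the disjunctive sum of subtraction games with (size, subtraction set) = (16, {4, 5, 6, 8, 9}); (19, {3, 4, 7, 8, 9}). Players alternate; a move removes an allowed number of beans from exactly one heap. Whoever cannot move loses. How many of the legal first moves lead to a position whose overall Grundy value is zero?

4

Heap A, S = {4, 5, 6, 8, 9}:
G(0) = 0
G(1) = mex{} = 0
G(2) = mex{} = 0
G(3) = mex{} = 0
G(4) = mex{0} = 1
G(5) = mex{0,0} = 1
G(6) = mex{0,0,0} = 1
G(7) = mex{0,0,0} = 1
G(8) = mex{1,0,0,0} = 2
G(9) = mex{1,1,0,0,0} = 2
G(10) = mex{1,1,1,0,0} = 2
G(11) = mex{1,1,1,0,0} = 2
G(12) = mex{2,1,1,1,0} = 3
G(13) = mex{2,2,1,1,1} = 0
G(14) = mex{2,2,2,1,1} = 0
G(15) = mex{2,2,2,1,1} = 0
G(16) = mex{3,2,2,2,1} = 0
G_A(16) = 0.
Heap B, S = {3, 4, 7, 8, 9}:
n :  0  1  2  3  4  5  6  7  8  9 10 11 12 13 14 15 16 17 18 19
G :  0  0  0  1  1  1  2  2  2  3  3  3  0  0  0  1  1  1  2  2
G_B(19) = 2.
Combined Grundy value = 0 ⊕ 2 = 2.
A winning move leaves total XOR = 0, i.e. changes one component's Grundy value g to g ⊕ X where X is the current total.
Heap A: need g' = 0⊕2 = 2. Options: 16−4→G=3, 16−5→G=2, 16−6→G=2, 16−8→G=2, 16−9→G=1. Hits: 3.
Heap B: need g' = 2⊕2 = 0. Options: 19−3→G=1, 19−4→G=1, 19−7→G=0, 19−8→G=3, 19−9→G=3. Hits: 1.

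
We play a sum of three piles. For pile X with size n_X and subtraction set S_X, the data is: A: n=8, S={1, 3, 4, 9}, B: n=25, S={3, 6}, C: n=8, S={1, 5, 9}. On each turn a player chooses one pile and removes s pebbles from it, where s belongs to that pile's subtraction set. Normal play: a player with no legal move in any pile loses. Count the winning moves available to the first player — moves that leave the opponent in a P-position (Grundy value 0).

Pile A, S = {1, 3, 4, 9}:
n : 0 1 2 3 4 5 6 7 8
G : 0 1 0 1 2 3 2 0 1
G_A(8) = 1.
Pile B, S = {3, 6}:
n :  0  1  2  3  4  5  6  7  8  9 10 11 12 13 14 15 16 17 18 19 20 21 22 23 24 25
G :  0  0  0  1  1  1  2  2  2  0  0  0  1  1  1  2  2  2  0  0  0  1  1  1  2  2
G_B(25) = 2.
Pile C, S = {1, 5, 9}:
G(0) = 0
G(1) = mex{0} = 1
G(2) = mex{1} = 0
G(3) = mex{0} = 1
G(4) = mex{1} = 0
G(5) = mex{0,0} = 1
G(6) = mex{1,1} = 0
G(7) = mex{0,0} = 1
G(8) = mex{1,1} = 0
G_C(8) = 0.
Combined Grundy value = 1 ⊕ 2 ⊕ 0 = 3.
A winning move leaves total XOR = 0, i.e. changes one component's Grundy value g to g ⊕ X where X is the current total.
Pile A: need g' = 1⊕3 = 2. Options: 8−1→G=0, 8−3→G=3, 8−4→G=2. Hits: 1.
Pile B: need g' = 2⊕3 = 1. Options: 25−3→G=1, 25−6→G=0. Hits: 1.
Pile C: need g' = 0⊕3 = 3. Options: 8−1→G=1, 8−5→G=1. Hits: 0.

2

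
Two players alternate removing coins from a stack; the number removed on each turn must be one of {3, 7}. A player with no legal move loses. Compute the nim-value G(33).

n :  0  1  2  3  4  5  6  7  8  9 10 11 12 13 14 15 16 17 18 19 20 21 22 23 24 25 26 27 28 29 30 31 32 33
G :  0  0  0  1  1  1  0  2  2  1  0  0  0  1  1  1  0  2  2  1  0  0  0  1  1  1  0  2  2  1  0  0  0  1

1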